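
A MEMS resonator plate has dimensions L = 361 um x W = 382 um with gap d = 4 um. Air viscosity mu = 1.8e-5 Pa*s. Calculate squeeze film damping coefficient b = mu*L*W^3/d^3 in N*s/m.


Step 1: Convert to SI.
L = 361e-6 m, W = 382e-6 m, d = 4e-6 m
Step 2: W^3 = (382e-6)^3 = 5.57e-11 m^3
Step 3: d^3 = (4e-6)^3 = 6.40e-17 m^3
Step 4: b = 1.8e-5 * 361e-6 * 5.57e-11 / 6.40e-17
b = 5.66e-03 N*s/m


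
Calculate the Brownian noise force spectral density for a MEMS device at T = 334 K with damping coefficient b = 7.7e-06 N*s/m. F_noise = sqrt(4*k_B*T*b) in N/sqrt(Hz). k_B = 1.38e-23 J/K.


Step 1: Compute 4 * k_B * T * b
= 4 * 1.38e-23 * 334 * 7.7e-06
= 1.4196e-25 N^2/Hz
Step 2: F_noise = sqrt(1.4196e-25)
F_noise = 3.77e-13 N/sqrt(Hz)


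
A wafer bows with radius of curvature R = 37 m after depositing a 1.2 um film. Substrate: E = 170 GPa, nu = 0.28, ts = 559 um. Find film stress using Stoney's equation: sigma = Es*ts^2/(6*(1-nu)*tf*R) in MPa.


Step 1: Compute numerator: Es * ts^2 = 170 * 559^2 = 53121770 (GPa*um^2)
Step 2: Compute denominator (R in um): 6*(1-nu)*tf*R = 6*0.72*1.2*37e6 = 191808000.0 (um^2)
Step 3: sigma (GPa) = 53121770 / 191808000.0 = 2.76953e-01 GPa
Step 4: Convert to MPa (x1000): sigma = 277.0 MPa


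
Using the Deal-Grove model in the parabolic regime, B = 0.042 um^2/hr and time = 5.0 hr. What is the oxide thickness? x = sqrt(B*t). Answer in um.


Step 1: Compute B*t = 0.042 * 5.0 = 0.21
Step 2: x = sqrt(0.21)
x = 0.458 um


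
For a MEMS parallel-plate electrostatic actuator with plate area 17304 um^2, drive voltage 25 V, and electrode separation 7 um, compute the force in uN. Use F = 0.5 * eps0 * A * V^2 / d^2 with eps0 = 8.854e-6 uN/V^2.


Step 1: Identify parameters.
eps0 = 8.854e-6 uN/V^2, A = 17304 um^2, V = 25 V, d = 7 um
Step 2: Compute V^2 = 25^2 = 625
Step 3: Compute d^2 = 7^2 = 49
Step 4: F = 0.5 * 8.854e-6 * 17304 * 625 / 49
F = 0.977 uN


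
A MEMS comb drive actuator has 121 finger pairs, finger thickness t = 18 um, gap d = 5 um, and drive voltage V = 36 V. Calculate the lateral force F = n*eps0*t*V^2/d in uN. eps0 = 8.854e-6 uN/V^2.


Step 1: Parameters: n=121, eps0=8.854e-6 uN/V^2, t=18 um, V=36 V, d=5 um
Step 2: V^2 = 1296
Step 3: F = 121 * 8.854e-6 * 18 * 1296 / 5
F = 4.998 uN


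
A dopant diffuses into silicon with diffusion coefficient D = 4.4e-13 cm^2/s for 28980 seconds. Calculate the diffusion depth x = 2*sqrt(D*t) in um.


Step 1: Compute D*t = 4.4e-13 * 28980 = 1.27512e-08 cm^2
Step 2: sqrt(D*t) = 1.12921e-04 cm
Step 3: x = 2 * 1.12921e-04 cm = 2.25842e-04 cm
Step 4: Convert to um (1 cm = 1e4 um): x = 2.258 um


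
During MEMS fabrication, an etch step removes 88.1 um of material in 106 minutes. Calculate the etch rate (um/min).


Step 1: Etch rate = depth / time
Step 2: rate = 88.1 / 106
rate = 0.831 um/min


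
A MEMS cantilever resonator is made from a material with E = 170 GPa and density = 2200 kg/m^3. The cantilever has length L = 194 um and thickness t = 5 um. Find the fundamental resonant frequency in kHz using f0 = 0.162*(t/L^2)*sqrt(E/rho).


Step 1: Convert units to SI.
t_SI = 5e-6 m, L_SI = 194e-6 m
Step 2: Calculate sqrt(E/rho).
sqrt(170e9 / 2200) = 8790.49 m/s
Step 3: Compute f0.
f0 = 0.162 * 5e-6 / (194e-6)^2 * 8790.49 = 189188.5 Hz = 189.19 kHz


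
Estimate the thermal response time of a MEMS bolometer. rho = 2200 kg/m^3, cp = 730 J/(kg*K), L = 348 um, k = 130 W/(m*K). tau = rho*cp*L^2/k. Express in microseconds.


Step 1: Convert L to m: L = 348e-6 m
Step 2: L^2 = (348e-6)^2 = 1.21104e-07 m^2
Step 3: tau = 2200 * 730 * 1.21104e-07 / 130 = 1.4961e-03 s
Step 4: Convert to microseconds (multiply by 1e6).
tau = 1496.1 us


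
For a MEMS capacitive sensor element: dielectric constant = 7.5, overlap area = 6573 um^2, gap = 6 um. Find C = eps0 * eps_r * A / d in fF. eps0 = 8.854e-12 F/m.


Step 1: Convert area to m^2: A = 6573e-12 m^2
Step 2: Convert gap to m: d = 6e-6 m
Step 3: C = eps0 * eps_r * A / d
C = 8.854e-12 * 7.5 * 6573e-12 / 6e-6
Step 4: Convert to fF (multiply by 1e15).
C = 72.75 fF


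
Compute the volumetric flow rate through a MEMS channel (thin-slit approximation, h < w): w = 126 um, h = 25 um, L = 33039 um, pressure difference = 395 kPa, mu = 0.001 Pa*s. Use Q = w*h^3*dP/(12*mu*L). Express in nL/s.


Step 1: Convert all dimensions to SI (meters).
w = 126e-6 m, h = 25e-6 m, L = 33039e-6 m, dP = 395e3 Pa
Step 2: Q = w * h^3 * dP / (12 * mu * L)
Q = 126e-6 * (25e-6)^3 * 395e3 / (12 * 0.001 * 33039e-6) = 1.9614603e-09 m^3/s
Step 3: Convert Q from m^3/s to nL/s (1 m^3 = 1e12 nL, so multiply by 1e12).
Q = 1961.46 nL/s


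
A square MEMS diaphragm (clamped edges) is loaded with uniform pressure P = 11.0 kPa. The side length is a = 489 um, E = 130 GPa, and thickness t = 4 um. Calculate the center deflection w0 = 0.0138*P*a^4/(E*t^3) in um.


Step 1: Convert pressure to compatible units (E is in GPa, so P in GPa).
P = 11.0 kPa = 11.0e-6 GPa
Step 2: Compute numerator: 0.0138 * P * a^4.
a^4 = 489^4 = 57178852641
numerator = 0.0138 * 11.0e-6 * 57178852641 = 8.67975e+03
Step 3: Compute denominator: E * t^3 = 130 * 4^3 = 8320
Step 4: w0 = numerator / denominator = 8.67975e+03 / 8320 = 1.0432 um


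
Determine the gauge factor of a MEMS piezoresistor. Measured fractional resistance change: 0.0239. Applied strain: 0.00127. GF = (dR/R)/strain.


Step 1: Identify values.
dR/R = 0.0239, strain = 0.00127
Step 2: GF = (dR/R) / strain = 0.0239 / 0.00127
GF = 18.8


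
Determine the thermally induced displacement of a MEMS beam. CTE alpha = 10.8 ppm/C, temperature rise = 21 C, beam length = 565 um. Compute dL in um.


Step 1: Convert CTE: alpha = 10.8 ppm/C = 10.8e-6 /C
Step 2: dL = 10.8e-6 * 21 * 565
dL = 0.1281 um


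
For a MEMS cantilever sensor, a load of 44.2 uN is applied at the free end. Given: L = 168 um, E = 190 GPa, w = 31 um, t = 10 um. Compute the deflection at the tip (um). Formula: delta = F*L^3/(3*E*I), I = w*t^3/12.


Step 1: Calculate the second moment of area.
I = w * t^3 / 12 = 31 * 10^3 / 12 = 2583.3333 um^4
Step 2: Convert E to consistent units (1 GPa = 1000 uN/um^2).
E = 190 GPa = 190000 uN/um^2
Step 3: Calculate tip deflection.
delta = F * L^3 / (3 * E * I)
delta = 44.2 * 168^3 / (3 * 190000 * 2583.3333)
delta = 0.1423 um


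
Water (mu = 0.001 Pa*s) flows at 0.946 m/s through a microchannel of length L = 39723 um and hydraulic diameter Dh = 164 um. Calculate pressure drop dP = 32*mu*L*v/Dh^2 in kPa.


Step 1: Convert to SI: L = 39723e-6 m, Dh = 164e-6 m
Step 2: dP = 32 * 0.001 * 39723e-6 * 0.946 / (164e-6)^2
Step 3: dP = 44709.05 Pa
Step 4: Convert to kPa: dP = 44.71 kPa


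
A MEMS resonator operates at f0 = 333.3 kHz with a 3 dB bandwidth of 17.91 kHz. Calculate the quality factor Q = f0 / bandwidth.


Step 1: Q = f0 / bandwidth
Step 2: Q = 333.3 / 17.91
Q = 18.6


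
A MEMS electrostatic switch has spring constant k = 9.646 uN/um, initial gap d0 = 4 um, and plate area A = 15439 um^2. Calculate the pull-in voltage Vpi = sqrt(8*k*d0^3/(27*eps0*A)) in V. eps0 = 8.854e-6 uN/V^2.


Step 1: Compute numerator: 8 * k * d0^3 = 8 * 9.646 * 4^3 = 4938.752
Step 2: Compute denominator: 27 * eps0 * A = 27 * 8.854e-6 * 15439 = 3.690816
Step 3: Vpi = sqrt(4938.752 / 3.690816)
Vpi = 36.58 V


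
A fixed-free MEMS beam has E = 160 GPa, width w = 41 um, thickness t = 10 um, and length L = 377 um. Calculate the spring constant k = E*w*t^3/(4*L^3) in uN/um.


Step 1: Convert E to consistent units (1 GPa = 1000 uN/um^2).
E = 160 GPa = 160000 uN/um^2
Step 2: Compute t^3 = 10^3 = 1000
Step 3: Compute L^3 = 377^3 = 53582633
Step 4: k = 160000 * 41 * 1000 / (4 * 53582633)
k = 30.6069 uN/um


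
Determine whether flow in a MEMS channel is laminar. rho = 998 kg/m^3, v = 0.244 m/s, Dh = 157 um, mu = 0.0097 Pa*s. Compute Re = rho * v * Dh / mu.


Step 1: Convert Dh to meters: Dh = 157e-6 m
Step 2: Re = rho * v * Dh / mu
Re = 998 * 0.244 * 157e-6 / 0.0097
Re = 3.941
Since Re = 3.941 is below ~2300, the flow is laminar.


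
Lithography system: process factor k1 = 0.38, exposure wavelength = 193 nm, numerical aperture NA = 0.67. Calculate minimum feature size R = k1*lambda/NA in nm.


Step 1: Identify values: k1 = 0.38, lambda = 193 nm, NA = 0.67
Step 2: R = k1 * lambda / NA
R = 0.38 * 193 / 0.67
R = 109.5 nm


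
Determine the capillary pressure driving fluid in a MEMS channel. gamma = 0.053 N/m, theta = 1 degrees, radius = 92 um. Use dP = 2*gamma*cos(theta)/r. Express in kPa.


Step 1: cos(1 deg) = 0.9998
Step 2: Convert r to m: r = 92e-6 m
Step 3: dP = 2 * 0.053 * 0.9998 / 92e-6 = 1151.9 Pa
Step 4: Convert Pa to kPa (divide by 1000).
dP = 1.15 kPa


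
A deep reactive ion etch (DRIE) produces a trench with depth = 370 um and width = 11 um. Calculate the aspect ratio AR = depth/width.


Step 1: AR = depth / width
Step 2: AR = 370 / 11
AR = 33.6


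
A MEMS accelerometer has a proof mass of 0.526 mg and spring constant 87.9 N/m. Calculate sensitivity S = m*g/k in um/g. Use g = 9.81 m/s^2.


Step 1: Convert mass: m = 0.526 mg = 5.26e-07 kg
Step 2: S = m * g / k = 5.26e-07 * 9.81 / 87.9
Step 3: S = 5.87e-08 m/g
Step 4: Convert to um/g: S = 0.059 um/g


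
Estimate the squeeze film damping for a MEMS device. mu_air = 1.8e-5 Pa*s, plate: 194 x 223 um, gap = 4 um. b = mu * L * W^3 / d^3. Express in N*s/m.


Step 1: Convert to SI.
L = 194e-6 m, W = 223e-6 m, d = 4e-6 m
Step 2: W^3 = (223e-6)^3 = 1.11e-11 m^3
Step 3: d^3 = (4e-6)^3 = 6.40e-17 m^3
Step 4: b = 1.8e-5 * 194e-6 * 1.11e-11 / 6.40e-17
b = 6.05e-04 N*s/m


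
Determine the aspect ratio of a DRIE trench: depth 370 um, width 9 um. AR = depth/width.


Step 1: AR = depth / width
Step 2: AR = 370 / 9
AR = 41.1


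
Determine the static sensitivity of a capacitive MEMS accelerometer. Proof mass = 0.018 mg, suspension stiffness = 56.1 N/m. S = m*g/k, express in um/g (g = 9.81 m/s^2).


Step 1: Convert mass: m = 0.018 mg = 1.80e-08 kg
Step 2: S = m * g / k = 1.80e-08 * 9.81 / 56.1
Step 3: S = 3.15e-09 m/g
Step 4: Convert to um/g: S = 0.003 um/g


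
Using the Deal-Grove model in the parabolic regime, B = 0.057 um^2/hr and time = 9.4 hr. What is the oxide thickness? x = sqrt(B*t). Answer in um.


Step 1: Compute B*t = 0.057 * 9.4 = 0.5358
Step 2: x = sqrt(0.5358)
x = 0.732 um


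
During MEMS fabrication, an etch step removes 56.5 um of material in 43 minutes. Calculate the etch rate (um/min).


Step 1: Etch rate = depth / time
Step 2: rate = 56.5 / 43
rate = 1.314 um/min


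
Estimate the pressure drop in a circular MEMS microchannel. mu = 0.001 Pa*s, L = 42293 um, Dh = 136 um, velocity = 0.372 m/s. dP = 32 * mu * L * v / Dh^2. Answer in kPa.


Step 1: Convert to SI: L = 42293e-6 m, Dh = 136e-6 m
Step 2: dP = 32 * 0.001 * 42293e-6 * 0.372 / (136e-6)^2
Step 3: dP = 27219.72 Pa
Step 4: Convert to kPa: dP = 27.22 kPa


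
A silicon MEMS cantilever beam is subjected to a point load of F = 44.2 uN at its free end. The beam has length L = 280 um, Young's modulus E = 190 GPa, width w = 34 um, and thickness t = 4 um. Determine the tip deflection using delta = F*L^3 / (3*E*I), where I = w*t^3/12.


Step 1: Calculate the second moment of area.
I = w * t^3 / 12 = 34 * 4^3 / 12 = 181.3333 um^4
Step 2: Convert E to consistent units (1 GPa = 1000 uN/um^2).
E = 190 GPa = 190000 uN/um^2
Step 3: Calculate tip deflection.
delta = F * L^3 / (3 * E * I)
delta = 44.2 * 280^3 / (3 * 190000 * 181.3333)
delta = 9.3874 um


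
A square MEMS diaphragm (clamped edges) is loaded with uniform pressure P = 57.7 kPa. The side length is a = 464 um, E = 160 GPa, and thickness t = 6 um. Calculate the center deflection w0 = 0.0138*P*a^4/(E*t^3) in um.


Step 1: Convert pressure to compatible units (E is in GPa, so P in GPa).
P = 57.7 kPa = 57.7e-6 GPa
Step 2: Compute numerator: 0.0138 * P * a^4.
a^4 = 464^4 = 46352367616
numerator = 0.0138 * 57.7e-6 * 46352367616 = 3.69085e+04
Step 3: Compute denominator: E * t^3 = 160 * 6^3 = 34560
Step 4: w0 = numerator / denominator = 3.69085e+04 / 34560 = 1.068 um


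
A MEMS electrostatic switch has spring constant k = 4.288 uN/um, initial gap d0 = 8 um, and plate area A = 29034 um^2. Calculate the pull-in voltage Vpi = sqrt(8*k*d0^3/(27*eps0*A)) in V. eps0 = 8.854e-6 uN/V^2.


Step 1: Compute numerator: 8 * k * d0^3 = 8 * 4.288 * 8^3 = 17563.648
Step 2: Compute denominator: 27 * eps0 * A = 27 * 8.854e-6 * 29034 = 6.94081
Step 3: Vpi = sqrt(17563.648 / 6.94081)
Vpi = 50.3 V


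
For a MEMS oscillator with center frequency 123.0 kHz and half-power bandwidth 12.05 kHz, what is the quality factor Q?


Step 1: Q = f0 / bandwidth
Step 2: Q = 123.0 / 12.05
Q = 10.2


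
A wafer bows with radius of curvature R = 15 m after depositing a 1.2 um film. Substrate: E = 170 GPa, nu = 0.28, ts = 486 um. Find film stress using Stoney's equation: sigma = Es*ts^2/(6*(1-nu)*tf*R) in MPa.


Step 1: Compute numerator: Es * ts^2 = 170 * 486^2 = 40153320 (GPa*um^2)
Step 2: Compute denominator (R in um): 6*(1-nu)*tf*R = 6*0.72*1.2*15e6 = 77760000.0 (um^2)
Step 3: sigma (GPa) = 40153320 / 77760000.0 = 5.16375e-01 GPa
Step 4: Convert to MPa (x1000): sigma = 516.4 MPa


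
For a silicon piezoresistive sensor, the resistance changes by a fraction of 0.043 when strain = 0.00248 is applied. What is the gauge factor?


Step 1: Identify values.
dR/R = 0.043, strain = 0.00248
Step 2: GF = (dR/R) / strain = 0.043 / 0.00248
GF = 17.3


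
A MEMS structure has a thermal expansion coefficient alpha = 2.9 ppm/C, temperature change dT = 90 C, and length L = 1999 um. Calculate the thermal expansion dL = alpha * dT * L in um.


Step 1: Convert CTE: alpha = 2.9 ppm/C = 2.9e-6 /C
Step 2: dL = 2.9e-6 * 90 * 1999
dL = 0.5217 um


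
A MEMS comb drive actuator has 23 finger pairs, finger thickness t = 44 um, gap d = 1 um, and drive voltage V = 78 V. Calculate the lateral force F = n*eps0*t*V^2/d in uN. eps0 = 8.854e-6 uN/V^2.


Step 1: Parameters: n=23, eps0=8.854e-6 uN/V^2, t=44 um, V=78 V, d=1 um
Step 2: V^2 = 6084
Step 3: F = 23 * 8.854e-6 * 44 * 6084 / 1
F = 54.514 uN


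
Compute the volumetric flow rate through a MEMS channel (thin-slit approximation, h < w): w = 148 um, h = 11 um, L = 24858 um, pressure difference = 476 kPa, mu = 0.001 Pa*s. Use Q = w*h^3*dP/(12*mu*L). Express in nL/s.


Step 1: Convert all dimensions to SI (meters).
w = 148e-6 m, h = 11e-6 m, L = 24858e-6 m, dP = 476e3 Pa
Step 2: Q = w * h^3 * dP / (12 * mu * L)
Q = 148e-6 * (11e-6)^3 * 476e3 / (12 * 0.001 * 24858e-6) = 3.143397e-10 m^3/s
Step 3: Convert Q from m^3/s to nL/s (1 m^3 = 1e12 nL, so multiply by 1e12).
Q = 314.34 nL/s


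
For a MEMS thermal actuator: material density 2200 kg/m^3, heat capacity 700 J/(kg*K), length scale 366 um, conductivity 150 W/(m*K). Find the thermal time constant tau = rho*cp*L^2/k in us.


Step 1: Convert L to m: L = 366e-6 m
Step 2: L^2 = (366e-6)^2 = 1.33956e-07 m^2
Step 3: tau = 2200 * 700 * 1.33956e-07 / 150 = 1.3752816e-03 s
Step 4: Convert to microseconds (multiply by 1e6).
tau = 1375.282 us


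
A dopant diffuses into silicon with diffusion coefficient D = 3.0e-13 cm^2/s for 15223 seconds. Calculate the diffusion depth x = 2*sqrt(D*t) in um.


Step 1: Compute D*t = 3.0e-13 * 15223 = 4.5669e-09 cm^2
Step 2: sqrt(D*t) = 6.75788e-05 cm
Step 3: x = 2 * 6.75788e-05 cm = 1.351576e-04 cm
Step 4: Convert to um (1 cm = 1e4 um): x = 1.352 um


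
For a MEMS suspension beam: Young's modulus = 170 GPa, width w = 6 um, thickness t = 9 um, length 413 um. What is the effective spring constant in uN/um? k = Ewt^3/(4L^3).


Step 1: Convert E to consistent units (1 GPa = 1000 uN/um^2).
E = 170 GPa = 170000 uN/um^2
Step 2: Compute t^3 = 9^3 = 729
Step 3: Compute L^3 = 413^3 = 70444997
Step 4: k = 170000 * 6 * 729 / (4 * 70444997)
k = 2.6389 uN/um


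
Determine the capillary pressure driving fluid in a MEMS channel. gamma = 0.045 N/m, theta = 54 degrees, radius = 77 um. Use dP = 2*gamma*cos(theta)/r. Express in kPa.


Step 1: cos(54 deg) = 0.5878
Step 2: Convert r to m: r = 77e-6 m
Step 3: dP = 2 * 0.045 * 0.5878 / 77e-6 = 687.0 Pa
Step 4: Convert Pa to kPa (divide by 1000).
dP = 0.69 kPa


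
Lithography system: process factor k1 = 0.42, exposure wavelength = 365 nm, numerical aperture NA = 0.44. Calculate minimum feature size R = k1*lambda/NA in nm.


Step 1: Identify values: k1 = 0.42, lambda = 365 nm, NA = 0.44
Step 2: R = k1 * lambda / NA
R = 0.42 * 365 / 0.44
R = 348.4 nm


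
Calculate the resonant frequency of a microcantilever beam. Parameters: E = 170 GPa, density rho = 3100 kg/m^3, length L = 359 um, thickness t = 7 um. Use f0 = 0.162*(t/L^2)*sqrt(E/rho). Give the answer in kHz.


Step 1: Convert units to SI.
t_SI = 7e-6 m, L_SI = 359e-6 m
Step 2: Calculate sqrt(E/rho).
sqrt(170e9 / 3100) = 7405.32 m/s
Step 3: Compute f0.
f0 = 0.162 * 7e-6 / (359e-6)^2 * 7405.32 = 65158.0 Hz = 65.16 kHz


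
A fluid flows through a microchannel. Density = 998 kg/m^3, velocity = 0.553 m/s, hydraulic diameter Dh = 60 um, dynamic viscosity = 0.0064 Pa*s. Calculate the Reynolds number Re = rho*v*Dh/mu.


Step 1: Convert Dh to meters: Dh = 60e-6 m
Step 2: Re = rho * v * Dh / mu
Re = 998 * 0.553 * 60e-6 / 0.0064
Re = 5.174


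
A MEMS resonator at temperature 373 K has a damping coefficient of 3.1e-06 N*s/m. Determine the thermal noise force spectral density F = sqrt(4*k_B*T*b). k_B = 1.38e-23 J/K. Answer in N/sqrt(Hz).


Step 1: Compute 4 * k_B * T * b
= 4 * 1.38e-23 * 373 * 3.1e-06
= 6.3828e-26 N^2/Hz
Step 2: F_noise = sqrt(6.3828e-26)
F_noise = 2.53e-13 N/sqrt(Hz)


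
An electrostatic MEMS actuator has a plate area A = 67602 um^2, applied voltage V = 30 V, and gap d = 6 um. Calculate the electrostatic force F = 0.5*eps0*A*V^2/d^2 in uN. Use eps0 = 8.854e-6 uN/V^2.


Step 1: Identify parameters.
eps0 = 8.854e-6 uN/V^2, A = 67602 um^2, V = 30 V, d = 6 um
Step 2: Compute V^2 = 30^2 = 900
Step 3: Compute d^2 = 6^2 = 36
Step 4: F = 0.5 * 8.854e-6 * 67602 * 900 / 36
F = 7.482 uN


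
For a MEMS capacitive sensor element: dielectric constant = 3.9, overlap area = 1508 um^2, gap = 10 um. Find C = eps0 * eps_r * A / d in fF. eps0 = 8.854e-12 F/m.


Step 1: Convert area to m^2: A = 1508e-12 m^2
Step 2: Convert gap to m: d = 10e-6 m
Step 3: C = eps0 * eps_r * A / d
C = 8.854e-12 * 3.9 * 1508e-12 / 10e-6
Step 4: Convert to fF (multiply by 1e15).
C = 5.21 fF


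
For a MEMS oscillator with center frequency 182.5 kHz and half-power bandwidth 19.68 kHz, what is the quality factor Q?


Step 1: Q = f0 / bandwidth
Step 2: Q = 182.5 / 19.68
Q = 9.3


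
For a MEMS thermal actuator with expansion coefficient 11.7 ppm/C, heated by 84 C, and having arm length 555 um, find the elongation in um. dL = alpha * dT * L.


Step 1: Convert CTE: alpha = 11.7 ppm/C = 11.7e-6 /C
Step 2: dL = 11.7e-6 * 84 * 555
dL = 0.5455 um


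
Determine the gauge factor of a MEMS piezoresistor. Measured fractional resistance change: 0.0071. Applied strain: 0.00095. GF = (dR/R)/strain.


Step 1: Identify values.
dR/R = 0.0071, strain = 0.00095
Step 2: GF = (dR/R) / strain = 0.0071 / 0.00095
GF = 7.5


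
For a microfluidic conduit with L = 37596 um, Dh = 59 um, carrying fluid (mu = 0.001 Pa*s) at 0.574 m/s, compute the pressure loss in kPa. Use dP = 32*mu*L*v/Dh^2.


Step 1: Convert to SI: L = 37596e-6 m, Dh = 59e-6 m
Step 2: dP = 32 * 0.001 * 37596e-6 * 0.574 / (59e-6)^2
Step 3: dP = 198380.73 Pa
Step 4: Convert to kPa: dP = 198.38 kPa


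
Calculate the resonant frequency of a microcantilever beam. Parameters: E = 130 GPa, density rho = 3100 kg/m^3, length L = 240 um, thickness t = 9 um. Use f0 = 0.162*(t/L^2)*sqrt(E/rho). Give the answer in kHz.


Step 1: Convert units to SI.
t_SI = 9e-6 m, L_SI = 240e-6 m
Step 2: Calculate sqrt(E/rho).
sqrt(130e9 / 3100) = 6475.76 m/s
Step 3: Compute f0.
f0 = 0.162 * 9e-6 / (240e-6)^2 * 6475.76 = 163917.7 Hz = 163.92 kHz


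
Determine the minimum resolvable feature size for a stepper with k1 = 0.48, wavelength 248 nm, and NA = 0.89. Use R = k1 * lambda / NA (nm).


Step 1: Identify values: k1 = 0.48, lambda = 248 nm, NA = 0.89
Step 2: R = k1 * lambda / NA
R = 0.48 * 248 / 0.89
R = 133.8 nm


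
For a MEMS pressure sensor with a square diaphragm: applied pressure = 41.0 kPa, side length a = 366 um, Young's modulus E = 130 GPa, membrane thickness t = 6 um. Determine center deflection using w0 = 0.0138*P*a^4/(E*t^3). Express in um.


Step 1: Convert pressure to compatible units (E is in GPa, so P in GPa).
P = 41.0 kPa = 41.0e-6 GPa
Step 2: Compute numerator: 0.0138 * P * a^4.
a^4 = 366^4 = 17944209936
numerator = 0.0138 * 41.0e-6 * 17944209936 = 1.01528e+04
Step 3: Compute denominator: E * t^3 = 130 * 6^3 = 28080
Step 4: w0 = numerator / denominator = 1.01528e+04 / 28080 = 0.3616 um


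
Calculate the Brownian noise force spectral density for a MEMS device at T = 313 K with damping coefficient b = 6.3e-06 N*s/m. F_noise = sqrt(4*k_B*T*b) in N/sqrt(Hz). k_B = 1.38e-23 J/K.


Step 1: Compute 4 * k_B * T * b
= 4 * 1.38e-23 * 313 * 6.3e-06
= 1.0885e-25 N^2/Hz
Step 2: F_noise = sqrt(1.0885e-25)
F_noise = 3.30e-13 N/sqrt(Hz)


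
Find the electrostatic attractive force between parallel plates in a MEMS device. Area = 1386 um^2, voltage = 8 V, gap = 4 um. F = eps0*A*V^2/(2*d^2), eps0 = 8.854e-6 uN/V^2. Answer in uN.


Step 1: Identify parameters.
eps0 = 8.854e-6 uN/V^2, A = 1386 um^2, V = 8 V, d = 4 um
Step 2: Compute V^2 = 8^2 = 64
Step 3: Compute d^2 = 4^2 = 16
Step 4: F = 0.5 * 8.854e-6 * 1386 * 64 / 16
F = 0.025 uN


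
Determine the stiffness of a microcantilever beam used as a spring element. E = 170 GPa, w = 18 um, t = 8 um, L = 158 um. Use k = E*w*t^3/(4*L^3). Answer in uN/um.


Step 1: Convert E to consistent units (1 GPa = 1000 uN/um^2).
E = 170 GPa = 170000 uN/um^2
Step 2: Compute t^3 = 8^3 = 512
Step 3: Compute L^3 = 158^3 = 3944312
Step 4: k = 170000 * 18 * 512 / (4 * 3944312)
k = 99.3025 uN/um


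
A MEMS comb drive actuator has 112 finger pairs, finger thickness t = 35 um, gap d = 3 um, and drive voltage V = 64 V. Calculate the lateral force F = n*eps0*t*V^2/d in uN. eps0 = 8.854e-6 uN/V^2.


Step 1: Parameters: n=112, eps0=8.854e-6 uN/V^2, t=35 um, V=64 V, d=3 um
Step 2: V^2 = 4096
Step 3: F = 112 * 8.854e-6 * 35 * 4096 / 3
F = 47.388 uN


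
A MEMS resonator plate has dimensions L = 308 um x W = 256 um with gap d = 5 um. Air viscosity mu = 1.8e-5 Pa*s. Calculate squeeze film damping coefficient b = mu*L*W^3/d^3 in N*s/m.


Step 1: Convert to SI.
L = 308e-6 m, W = 256e-6 m, d = 5e-6 m
Step 2: W^3 = (256e-6)^3 = 1.68e-11 m^3
Step 3: d^3 = (5e-6)^3 = 1.25e-16 m^3
Step 4: b = 1.8e-5 * 308e-6 * 1.68e-11 / 1.25e-16
b = 7.44e-04 N*s/m


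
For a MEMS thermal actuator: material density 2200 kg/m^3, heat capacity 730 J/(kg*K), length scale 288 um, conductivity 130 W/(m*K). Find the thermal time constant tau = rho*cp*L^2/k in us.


Step 1: Convert L to m: L = 288e-6 m
Step 2: L^2 = (288e-6)^2 = 8.2944e-08 m^2
Step 3: tau = 2200 * 730 * 8.2944e-08 / 130 = 1.02467742e-03 s
Step 4: Convert to microseconds (multiply by 1e6).
tau = 1024.677 us


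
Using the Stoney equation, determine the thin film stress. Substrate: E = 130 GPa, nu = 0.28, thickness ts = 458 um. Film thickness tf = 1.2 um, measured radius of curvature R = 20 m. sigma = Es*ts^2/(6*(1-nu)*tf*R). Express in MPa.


Step 1: Compute numerator: Es * ts^2 = 130 * 458^2 = 27269320 (GPa*um^2)
Step 2: Compute denominator (R in um): 6*(1-nu)*tf*R = 6*0.72*1.2*20e6 = 103680000.0 (um^2)
Step 3: sigma (GPa) = 27269320 / 103680000.0 = 2.63014e-01 GPa
Step 4: Convert to MPa (x1000): sigma = 263.0 MPa


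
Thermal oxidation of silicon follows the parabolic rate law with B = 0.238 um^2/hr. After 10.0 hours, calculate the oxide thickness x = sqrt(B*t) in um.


Step 1: Compute B*t = 0.238 * 10.0 = 2.38
Step 2: x = sqrt(2.38)
x = 1.543 um


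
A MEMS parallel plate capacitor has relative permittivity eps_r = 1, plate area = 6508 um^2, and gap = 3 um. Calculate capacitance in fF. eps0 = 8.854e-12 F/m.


Step 1: Convert area to m^2: A = 6508e-12 m^2
Step 2: Convert gap to m: d = 3e-6 m
Step 3: C = eps0 * eps_r * A / d
C = 8.854e-12 * 1 * 6508e-12 / 3e-6
Step 4: Convert to fF (multiply by 1e15).
C = 19.21 fF


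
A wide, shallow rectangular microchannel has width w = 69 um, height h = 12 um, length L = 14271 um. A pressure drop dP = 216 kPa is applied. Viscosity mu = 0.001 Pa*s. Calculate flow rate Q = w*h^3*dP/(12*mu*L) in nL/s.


Step 1: Convert all dimensions to SI (meters).
w = 69e-6 m, h = 12e-6 m, L = 14271e-6 m, dP = 216e3 Pa
Step 2: Q = w * h^3 * dP / (12 * mu * L)
Q = 69e-6 * (12e-6)^3 * 216e3 / (12 * 0.001 * 14271e-6) = 1.5038722e-10 m^3/s
Step 3: Convert Q from m^3/s to nL/s (1 m^3 = 1e12 nL, so multiply by 1e12).
Q = 150.387 nL/s


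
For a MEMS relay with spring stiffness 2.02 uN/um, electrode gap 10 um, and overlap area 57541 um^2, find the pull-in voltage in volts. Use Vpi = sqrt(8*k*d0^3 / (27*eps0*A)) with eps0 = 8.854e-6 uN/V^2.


Step 1: Compute numerator: 8 * k * d0^3 = 8 * 2.02 * 10^3 = 16160.0
Step 2: Compute denominator: 27 * eps0 * A = 27 * 8.854e-6 * 57541 = 13.755636
Step 3: Vpi = sqrt(16160.0 / 13.755636)
Vpi = 34.28 V


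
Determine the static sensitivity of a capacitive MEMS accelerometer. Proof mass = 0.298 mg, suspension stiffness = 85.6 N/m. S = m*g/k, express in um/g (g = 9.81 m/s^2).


Step 1: Convert mass: m = 0.298 mg = 2.98e-07 kg
Step 2: S = m * g / k = 2.98e-07 * 9.81 / 85.6
Step 3: S = 3.42e-08 m/g
Step 4: Convert to um/g: S = 0.034 um/g


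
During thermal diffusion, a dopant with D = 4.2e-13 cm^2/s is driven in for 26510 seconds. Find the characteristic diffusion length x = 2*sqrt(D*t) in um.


Step 1: Compute D*t = 4.2e-13 * 26510 = 1.11342e-08 cm^2
Step 2: sqrt(D*t) = 1.0552e-04 cm
Step 3: x = 2 * 1.0552e-04 cm = 2.1104e-04 cm
Step 4: Convert to um (1 cm = 1e4 um): x = 2.11 um


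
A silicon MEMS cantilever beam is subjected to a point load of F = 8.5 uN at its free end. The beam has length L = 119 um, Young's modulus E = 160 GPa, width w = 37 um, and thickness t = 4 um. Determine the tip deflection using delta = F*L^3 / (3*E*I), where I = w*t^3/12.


Step 1: Calculate the second moment of area.
I = w * t^3 / 12 = 37 * 4^3 / 12 = 197.3333 um^4
Step 2: Convert E to consistent units (1 GPa = 1000 uN/um^2).
E = 160 GPa = 160000 uN/um^2
Step 3: Calculate tip deflection.
delta = F * L^3 / (3 * E * I)
delta = 8.5 * 119^3 / (3 * 160000 * 197.3333)
delta = 0.1512 um


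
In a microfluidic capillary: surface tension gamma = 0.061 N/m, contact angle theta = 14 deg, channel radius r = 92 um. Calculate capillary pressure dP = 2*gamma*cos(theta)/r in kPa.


Step 1: cos(14 deg) = 0.9703
Step 2: Convert r to m: r = 92e-6 m
Step 3: dP = 2 * 0.061 * 0.9703 / 92e-6 = 1286.7 Pa
Step 4: Convert Pa to kPa (divide by 1000).
dP = 1.29 kPa


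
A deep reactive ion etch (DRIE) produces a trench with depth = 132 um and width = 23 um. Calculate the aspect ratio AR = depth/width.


Step 1: AR = depth / width
Step 2: AR = 132 / 23
AR = 5.7


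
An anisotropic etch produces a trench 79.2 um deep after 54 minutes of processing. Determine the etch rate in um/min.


Step 1: Etch rate = depth / time
Step 2: rate = 79.2 / 54
rate = 1.467 um/min


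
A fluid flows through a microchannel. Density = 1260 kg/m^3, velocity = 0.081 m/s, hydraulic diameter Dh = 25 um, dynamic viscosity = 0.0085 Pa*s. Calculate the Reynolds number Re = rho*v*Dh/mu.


Step 1: Convert Dh to meters: Dh = 25e-6 m
Step 2: Re = rho * v * Dh / mu
Re = 1260 * 0.081 * 25e-6 / 0.0085
Re = 0.3


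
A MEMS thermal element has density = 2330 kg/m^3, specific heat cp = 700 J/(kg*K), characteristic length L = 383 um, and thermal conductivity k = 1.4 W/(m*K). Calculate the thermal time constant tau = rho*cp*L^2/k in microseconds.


Step 1: Convert L to m: L = 383e-6 m
Step 2: L^2 = (383e-6)^2 = 1.46689e-07 m^2
Step 3: tau = 2330 * 700 * 1.46689e-07 / 1.4 = 1.70892685e-01 s
Step 4: Convert to microseconds (multiply by 1e6).
tau = 170892.685 us


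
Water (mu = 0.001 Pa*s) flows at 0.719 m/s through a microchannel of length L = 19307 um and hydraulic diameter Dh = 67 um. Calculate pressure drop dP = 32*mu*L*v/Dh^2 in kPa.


Step 1: Convert to SI: L = 19307e-6 m, Dh = 67e-6 m
Step 2: dP = 32 * 0.001 * 19307e-6 * 0.719 / (67e-6)^2
Step 3: dP = 98956.44 Pa
Step 4: Convert to kPa: dP = 98.96 kPa


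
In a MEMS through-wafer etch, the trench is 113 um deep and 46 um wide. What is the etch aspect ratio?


Step 1: AR = depth / width
Step 2: AR = 113 / 46
AR = 2.5


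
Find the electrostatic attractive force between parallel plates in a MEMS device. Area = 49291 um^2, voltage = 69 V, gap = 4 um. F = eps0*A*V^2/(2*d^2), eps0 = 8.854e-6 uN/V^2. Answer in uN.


Step 1: Identify parameters.
eps0 = 8.854e-6 uN/V^2, A = 49291 um^2, V = 69 V, d = 4 um
Step 2: Compute V^2 = 69^2 = 4761
Step 3: Compute d^2 = 4^2 = 16
Step 4: F = 0.5 * 8.854e-6 * 49291 * 4761 / 16
F = 64.931 uN


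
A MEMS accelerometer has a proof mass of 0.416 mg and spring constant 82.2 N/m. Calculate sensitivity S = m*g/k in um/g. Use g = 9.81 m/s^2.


Step 1: Convert mass: m = 0.416 mg = 4.16e-07 kg
Step 2: S = m * g / k = 4.16e-07 * 9.81 / 82.2
Step 3: S = 4.96e-08 m/g
Step 4: Convert to um/g: S = 0.05 um/g


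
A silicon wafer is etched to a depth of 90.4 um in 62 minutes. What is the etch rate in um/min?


Step 1: Etch rate = depth / time
Step 2: rate = 90.4 / 62
rate = 1.458 um/min


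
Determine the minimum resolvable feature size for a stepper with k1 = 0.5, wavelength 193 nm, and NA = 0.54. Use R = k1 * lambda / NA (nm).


Step 1: Identify values: k1 = 0.5, lambda = 193 nm, NA = 0.54
Step 2: R = k1 * lambda / NA
R = 0.5 * 193 / 0.54
R = 178.7 nm


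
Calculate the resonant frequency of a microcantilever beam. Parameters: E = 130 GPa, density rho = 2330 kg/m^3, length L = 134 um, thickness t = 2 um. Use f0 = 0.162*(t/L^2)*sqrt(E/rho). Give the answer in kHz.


Step 1: Convert units to SI.
t_SI = 2e-6 m, L_SI = 134e-6 m
Step 2: Calculate sqrt(E/rho).
sqrt(130e9 / 2330) = 7469.54 m/s
Step 3: Compute f0.
f0 = 0.162 * 2e-6 / (134e-6)^2 * 7469.54 = 134781.2 Hz = 134.78 kHz


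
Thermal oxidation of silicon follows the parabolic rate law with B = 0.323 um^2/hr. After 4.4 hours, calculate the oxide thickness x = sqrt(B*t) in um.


Step 1: Compute B*t = 0.323 * 4.4 = 1.4212
Step 2: x = sqrt(1.4212)
x = 1.192 um


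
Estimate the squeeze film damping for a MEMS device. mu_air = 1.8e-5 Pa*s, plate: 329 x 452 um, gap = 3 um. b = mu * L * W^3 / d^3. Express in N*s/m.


Step 1: Convert to SI.
L = 329e-6 m, W = 452e-6 m, d = 3e-6 m
Step 2: W^3 = (452e-6)^3 = 9.23e-11 m^3
Step 3: d^3 = (3e-6)^3 = 2.70e-17 m^3
Step 4: b = 1.8e-5 * 329e-6 * 9.23e-11 / 2.70e-17
b = 2.03e-02 N*s/m


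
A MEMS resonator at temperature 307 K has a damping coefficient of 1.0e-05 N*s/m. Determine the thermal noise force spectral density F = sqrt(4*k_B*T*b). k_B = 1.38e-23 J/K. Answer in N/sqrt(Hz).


Step 1: Compute 4 * k_B * T * b
= 4 * 1.38e-23 * 307 * 1.0e-05
= 1.6946e-25 N^2/Hz
Step 2: F_noise = sqrt(1.6946e-25)
F_noise = 4.12e-13 N/sqrt(Hz)


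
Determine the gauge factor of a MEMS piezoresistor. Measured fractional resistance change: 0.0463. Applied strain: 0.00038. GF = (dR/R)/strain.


Step 1: Identify values.
dR/R = 0.0463, strain = 0.00038
Step 2: GF = (dR/R) / strain = 0.0463 / 0.00038
GF = 121.8


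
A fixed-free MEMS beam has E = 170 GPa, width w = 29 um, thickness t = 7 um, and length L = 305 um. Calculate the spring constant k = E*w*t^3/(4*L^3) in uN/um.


Step 1: Convert E to consistent units (1 GPa = 1000 uN/um^2).
E = 170 GPa = 170000 uN/um^2
Step 2: Compute t^3 = 7^3 = 343
Step 3: Compute L^3 = 305^3 = 28372625
Step 4: k = 170000 * 29 * 343 / (4 * 28372625)
k = 14.8998 uN/um


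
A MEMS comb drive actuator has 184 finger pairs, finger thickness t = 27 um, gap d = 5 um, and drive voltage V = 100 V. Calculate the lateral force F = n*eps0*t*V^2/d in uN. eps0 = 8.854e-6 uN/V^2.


Step 1: Parameters: n=184, eps0=8.854e-6 uN/V^2, t=27 um, V=100 V, d=5 um
Step 2: V^2 = 10000
Step 3: F = 184 * 8.854e-6 * 27 * 10000 / 5
F = 87.973 uN


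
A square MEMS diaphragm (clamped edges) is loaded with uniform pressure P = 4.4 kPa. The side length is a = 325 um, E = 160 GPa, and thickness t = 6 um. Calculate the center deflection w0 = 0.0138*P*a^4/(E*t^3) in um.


Step 1: Convert pressure to compatible units (E is in GPa, so P in GPa).
P = 4.4 kPa = 4.4e-6 GPa
Step 2: Compute numerator: 0.0138 * P * a^4.
a^4 = 325^4 = 11156640625
numerator = 0.0138 * 4.4e-6 * 11156640625 = 6.7743e+02
Step 3: Compute denominator: E * t^3 = 160 * 6^3 = 34560
Step 4: w0 = numerator / denominator = 6.7743e+02 / 34560 = 0.0196 um


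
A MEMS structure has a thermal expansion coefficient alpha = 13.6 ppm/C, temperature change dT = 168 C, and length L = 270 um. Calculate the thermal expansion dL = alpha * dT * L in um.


Step 1: Convert CTE: alpha = 13.6 ppm/C = 13.6e-6 /C
Step 2: dL = 13.6e-6 * 168 * 270
dL = 0.6169 um


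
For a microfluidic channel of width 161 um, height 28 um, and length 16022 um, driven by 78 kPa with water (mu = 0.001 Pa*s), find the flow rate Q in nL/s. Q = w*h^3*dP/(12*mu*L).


Step 1: Convert all dimensions to SI (meters).
w = 161e-6 m, h = 28e-6 m, L = 16022e-6 m, dP = 78e3 Pa
Step 2: Q = w * h^3 * dP / (12 * mu * L)
Q = 161e-6 * (28e-6)^3 * 78e3 / (12 * 0.001 * 16022e-6) = 1.43382649e-09 m^3/s
Step 3: Convert Q from m^3/s to nL/s (1 m^3 = 1e12 nL, so multiply by 1e12).
Q = 1433.826 nL/s


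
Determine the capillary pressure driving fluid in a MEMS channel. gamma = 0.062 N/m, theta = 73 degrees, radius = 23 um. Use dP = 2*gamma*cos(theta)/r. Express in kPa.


Step 1: cos(73 deg) = 0.2924
Step 2: Convert r to m: r = 23e-6 m
Step 3: dP = 2 * 0.062 * 0.2924 / 23e-6 = 1576.4 Pa
Step 4: Convert Pa to kPa (divide by 1000).
dP = 1.58 kPa


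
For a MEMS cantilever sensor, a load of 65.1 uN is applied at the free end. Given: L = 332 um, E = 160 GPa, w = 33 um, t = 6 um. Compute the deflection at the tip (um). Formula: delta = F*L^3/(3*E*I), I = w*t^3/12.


Step 1: Calculate the second moment of area.
I = w * t^3 / 12 = 33 * 6^3 / 12 = 594.0 um^4
Step 2: Convert E to consistent units (1 GPa = 1000 uN/um^2).
E = 160 GPa = 160000 uN/um^2
Step 3: Calculate tip deflection.
delta = F * L^3 / (3 * E * I)
delta = 65.1 * 332^3 / (3 * 160000 * 594.0)
delta = 8.3554 um


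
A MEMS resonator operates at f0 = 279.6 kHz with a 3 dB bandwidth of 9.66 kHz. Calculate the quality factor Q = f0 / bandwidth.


Step 1: Q = f0 / bandwidth
Step 2: Q = 279.6 / 9.66
Q = 28.9


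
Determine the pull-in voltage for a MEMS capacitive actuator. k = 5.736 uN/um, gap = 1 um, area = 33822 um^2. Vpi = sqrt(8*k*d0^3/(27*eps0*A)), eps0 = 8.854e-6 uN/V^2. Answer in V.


Step 1: Compute numerator: 8 * k * d0^3 = 8 * 5.736 * 1^3 = 45.888
Step 2: Compute denominator: 27 * eps0 * A = 27 * 8.854e-6 * 33822 = 8.08542
Step 3: Vpi = sqrt(45.888 / 8.08542)
Vpi = 2.38 V


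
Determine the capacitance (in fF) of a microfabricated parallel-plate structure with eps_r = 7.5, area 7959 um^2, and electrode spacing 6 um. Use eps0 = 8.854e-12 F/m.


Step 1: Convert area to m^2: A = 7959e-12 m^2
Step 2: Convert gap to m: d = 6e-6 m
Step 3: C = eps0 * eps_r * A / d
C = 8.854e-12 * 7.5 * 7959e-12 / 6e-6
Step 4: Convert to fF (multiply by 1e15).
C = 88.09 fF


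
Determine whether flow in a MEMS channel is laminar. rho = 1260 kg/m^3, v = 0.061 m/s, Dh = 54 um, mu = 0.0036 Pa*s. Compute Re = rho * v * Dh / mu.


Step 1: Convert Dh to meters: Dh = 54e-6 m
Step 2: Re = rho * v * Dh / mu
Re = 1260 * 0.061 * 54e-6 / 0.0036
Re = 1.153
Since Re = 1.153 is below ~2300, the flow is laminar.


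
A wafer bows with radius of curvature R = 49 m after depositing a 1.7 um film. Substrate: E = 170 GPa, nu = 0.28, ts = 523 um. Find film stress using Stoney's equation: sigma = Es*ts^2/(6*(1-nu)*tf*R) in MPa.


Step 1: Compute numerator: Es * ts^2 = 170 * 523^2 = 46499930 (GPa*um^2)
Step 2: Compute denominator (R in um): 6*(1-nu)*tf*R = 6*0.72*1.7*49e6 = 359856000.0 (um^2)
Step 3: sigma (GPa) = 46499930 / 359856000.0 = 1.29218e-01 GPa
Step 4: Convert to MPa (x1000): sigma = 129.2 MPa


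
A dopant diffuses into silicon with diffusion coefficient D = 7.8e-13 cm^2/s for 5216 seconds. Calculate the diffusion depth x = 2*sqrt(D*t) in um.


Step 1: Compute D*t = 7.8e-13 * 5216 = 4.06848e-09 cm^2
Step 2: sqrt(D*t) = 6.37846e-05 cm
Step 3: x = 2 * 6.37846e-05 cm = 1.275692e-04 cm
Step 4: Convert to um (1 cm = 1e4 um): x = 1.276 um


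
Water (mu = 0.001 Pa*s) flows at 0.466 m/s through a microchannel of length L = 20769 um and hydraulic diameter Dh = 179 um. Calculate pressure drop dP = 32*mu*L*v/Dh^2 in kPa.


Step 1: Convert to SI: L = 20769e-6 m, Dh = 179e-6 m
Step 2: dP = 32 * 0.001 * 20769e-6 * 0.466 / (179e-6)^2
Step 3: dP = 9665.97 Pa
Step 4: Convert to kPa: dP = 9.67 kPa


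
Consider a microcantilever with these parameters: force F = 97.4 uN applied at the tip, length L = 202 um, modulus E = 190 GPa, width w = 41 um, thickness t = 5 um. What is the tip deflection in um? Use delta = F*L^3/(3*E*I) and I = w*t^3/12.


Step 1: Calculate the second moment of area.
I = w * t^3 / 12 = 41 * 5^3 / 12 = 427.0833 um^4
Step 2: Convert E to consistent units (1 GPa = 1000 uN/um^2).
E = 190 GPa = 190000 uN/um^2
Step 3: Calculate tip deflection.
delta = F * L^3 / (3 * E * I)
delta = 97.4 * 202^3 / (3 * 190000 * 427.0833)
delta = 3.2978 um


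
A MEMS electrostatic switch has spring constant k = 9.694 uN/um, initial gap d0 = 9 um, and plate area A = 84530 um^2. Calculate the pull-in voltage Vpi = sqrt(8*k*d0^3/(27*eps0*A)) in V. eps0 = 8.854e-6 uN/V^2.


Step 1: Compute numerator: 8 * k * d0^3 = 8 * 9.694 * 9^3 = 56535.408
Step 2: Compute denominator: 27 * eps0 * A = 27 * 8.854e-6 * 84530 = 20.207573
Step 3: Vpi = sqrt(56535.408 / 20.207573)
Vpi = 52.89 V


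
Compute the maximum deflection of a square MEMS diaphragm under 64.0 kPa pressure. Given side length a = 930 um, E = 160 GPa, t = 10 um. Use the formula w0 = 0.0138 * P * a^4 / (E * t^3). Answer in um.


Step 1: Convert pressure to compatible units (E is in GPa, so P in GPa).
P = 64.0 kPa = 64.0e-6 GPa
Step 2: Compute numerator: 0.0138 * P * a^4.
a^4 = 930^4 = 748052010000
numerator = 0.0138 * 64.0e-6 * 748052010000 = 6.606795e+05
Step 3: Compute denominator: E * t^3 = 160 * 10^3 = 160000
Step 4: w0 = numerator / denominator = 6.606795e+05 / 160000 = 4.1292 um


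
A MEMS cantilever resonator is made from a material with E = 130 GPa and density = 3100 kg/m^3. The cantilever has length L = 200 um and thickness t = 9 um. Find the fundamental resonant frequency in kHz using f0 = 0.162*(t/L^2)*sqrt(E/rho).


Step 1: Convert units to SI.
t_SI = 9e-6 m, L_SI = 200e-6 m
Step 2: Calculate sqrt(E/rho).
sqrt(130e9 / 3100) = 6475.76 m/s
Step 3: Compute f0.
f0 = 0.162 * 9e-6 / (200e-6)^2 * 6475.76 = 236041.5 Hz = 236.04 kHz


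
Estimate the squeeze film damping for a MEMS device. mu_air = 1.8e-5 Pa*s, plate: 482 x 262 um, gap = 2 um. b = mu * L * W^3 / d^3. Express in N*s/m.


Step 1: Convert to SI.
L = 482e-6 m, W = 262e-6 m, d = 2e-6 m
Step 2: W^3 = (262e-6)^3 = 1.80e-11 m^3
Step 3: d^3 = (2e-6)^3 = 8.00e-18 m^3
Step 4: b = 1.8e-5 * 482e-6 * 1.80e-11 / 8.00e-18
b = 1.95e-02 N*s/m


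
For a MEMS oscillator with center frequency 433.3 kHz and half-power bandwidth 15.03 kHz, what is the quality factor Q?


Step 1: Q = f0 / bandwidth
Step 2: Q = 433.3 / 15.03
Q = 28.8


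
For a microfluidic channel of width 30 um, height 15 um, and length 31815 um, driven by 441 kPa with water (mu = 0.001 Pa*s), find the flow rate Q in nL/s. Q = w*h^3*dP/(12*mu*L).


Step 1: Convert all dimensions to SI (meters).
w = 30e-6 m, h = 15e-6 m, L = 31815e-6 m, dP = 441e3 Pa
Step 2: Q = w * h^3 * dP / (12 * mu * L)
Q = 30e-6 * (15e-6)^3 * 441e3 / (12 * 0.001 * 31815e-6) = 1.1695545e-10 m^3/s
Step 3: Convert Q from m^3/s to nL/s (1 m^3 = 1e12 nL, so multiply by 1e12).
Q = 116.955 nL/s
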